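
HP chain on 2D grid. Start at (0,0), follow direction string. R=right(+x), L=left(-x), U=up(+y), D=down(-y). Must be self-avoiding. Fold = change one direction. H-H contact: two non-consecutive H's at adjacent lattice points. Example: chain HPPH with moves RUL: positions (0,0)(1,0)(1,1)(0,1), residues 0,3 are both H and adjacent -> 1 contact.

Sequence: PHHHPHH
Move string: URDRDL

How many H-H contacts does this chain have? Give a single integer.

Answer: 1

Derivation:
Positions: [(0, 0), (0, 1), (1, 1), (1, 0), (2, 0), (2, -1), (1, -1)]
H-H contact: residue 3 @(1,0) - residue 6 @(1, -1)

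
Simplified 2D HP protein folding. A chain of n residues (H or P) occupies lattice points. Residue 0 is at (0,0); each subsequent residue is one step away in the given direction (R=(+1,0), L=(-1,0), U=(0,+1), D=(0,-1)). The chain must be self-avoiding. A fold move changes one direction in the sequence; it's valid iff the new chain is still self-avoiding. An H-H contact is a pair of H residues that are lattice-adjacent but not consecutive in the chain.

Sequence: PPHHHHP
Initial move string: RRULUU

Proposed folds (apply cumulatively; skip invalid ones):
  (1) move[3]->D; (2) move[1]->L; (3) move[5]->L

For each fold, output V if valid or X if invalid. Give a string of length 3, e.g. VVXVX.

Initial: RRULUU -> [(0, 0), (1, 0), (2, 0), (2, 1), (1, 1), (1, 2), (1, 3)]
Fold 1: move[3]->D => RRUDUU INVALID (collision), skipped
Fold 2: move[1]->L => RLULUU INVALID (collision), skipped
Fold 3: move[5]->L => RRULUL VALID

Answer: XXV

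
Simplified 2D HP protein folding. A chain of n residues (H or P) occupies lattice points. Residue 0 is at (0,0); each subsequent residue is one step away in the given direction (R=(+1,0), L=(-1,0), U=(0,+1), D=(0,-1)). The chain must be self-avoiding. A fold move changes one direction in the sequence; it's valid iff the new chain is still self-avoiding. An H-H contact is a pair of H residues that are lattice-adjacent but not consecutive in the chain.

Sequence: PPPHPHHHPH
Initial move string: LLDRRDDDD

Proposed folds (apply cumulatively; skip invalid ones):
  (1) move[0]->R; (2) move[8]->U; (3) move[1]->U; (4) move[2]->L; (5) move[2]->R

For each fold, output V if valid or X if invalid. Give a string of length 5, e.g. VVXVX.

Initial: LLDRRDDDD -> [(0, 0), (-1, 0), (-2, 0), (-2, -1), (-1, -1), (0, -1), (0, -2), (0, -3), (0, -4), (0, -5)]
Fold 1: move[0]->R => RLDRRDDDD INVALID (collision), skipped
Fold 2: move[8]->U => LLDRRDDDU INVALID (collision), skipped
Fold 3: move[1]->U => LUDRRDDDD INVALID (collision), skipped
Fold 4: move[2]->L => LLLRRDDDD INVALID (collision), skipped
Fold 5: move[2]->R => LLRRRDDDD INVALID (collision), skipped

Answer: XXXXX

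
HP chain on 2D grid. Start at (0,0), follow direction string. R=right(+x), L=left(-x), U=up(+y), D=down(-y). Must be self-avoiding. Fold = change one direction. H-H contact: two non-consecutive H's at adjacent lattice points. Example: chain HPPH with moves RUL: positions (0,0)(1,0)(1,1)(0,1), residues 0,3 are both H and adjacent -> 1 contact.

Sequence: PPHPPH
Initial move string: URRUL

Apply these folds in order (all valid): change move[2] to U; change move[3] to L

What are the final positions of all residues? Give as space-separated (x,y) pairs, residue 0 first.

Initial moves: URRUL
Fold: move[2]->U => URUUL (positions: [(0, 0), (0, 1), (1, 1), (1, 2), (1, 3), (0, 3)])
Fold: move[3]->L => URULL (positions: [(0, 0), (0, 1), (1, 1), (1, 2), (0, 2), (-1, 2)])

Answer: (0,0) (0,1) (1,1) (1,2) (0,2) (-1,2)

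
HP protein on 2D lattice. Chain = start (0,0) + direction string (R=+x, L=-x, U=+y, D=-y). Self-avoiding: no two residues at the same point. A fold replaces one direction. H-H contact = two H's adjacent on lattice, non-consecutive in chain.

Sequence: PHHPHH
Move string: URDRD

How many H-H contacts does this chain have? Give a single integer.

Answer: 0

Derivation:
Positions: [(0, 0), (0, 1), (1, 1), (1, 0), (2, 0), (2, -1)]
No H-H contacts found.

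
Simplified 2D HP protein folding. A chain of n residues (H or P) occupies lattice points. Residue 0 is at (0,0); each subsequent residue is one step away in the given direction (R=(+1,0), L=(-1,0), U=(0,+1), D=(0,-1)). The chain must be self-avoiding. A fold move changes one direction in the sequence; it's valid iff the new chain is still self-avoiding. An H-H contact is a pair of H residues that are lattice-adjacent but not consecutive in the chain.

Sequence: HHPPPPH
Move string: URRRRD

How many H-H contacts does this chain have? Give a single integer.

Positions: [(0, 0), (0, 1), (1, 1), (2, 1), (3, 1), (4, 1), (4, 0)]
No H-H contacts found.

Answer: 0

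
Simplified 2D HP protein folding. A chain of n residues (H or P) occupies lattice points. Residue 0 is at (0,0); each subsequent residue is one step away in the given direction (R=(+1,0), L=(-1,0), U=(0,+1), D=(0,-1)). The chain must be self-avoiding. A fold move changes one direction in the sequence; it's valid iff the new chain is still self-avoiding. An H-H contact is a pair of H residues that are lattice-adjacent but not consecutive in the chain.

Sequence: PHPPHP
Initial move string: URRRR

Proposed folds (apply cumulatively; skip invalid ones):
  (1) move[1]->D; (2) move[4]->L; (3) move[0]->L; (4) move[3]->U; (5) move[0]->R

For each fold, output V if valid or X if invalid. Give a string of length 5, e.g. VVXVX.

Answer: XXXVV

Derivation:
Initial: URRRR -> [(0, 0), (0, 1), (1, 1), (2, 1), (3, 1), (4, 1)]
Fold 1: move[1]->D => UDRRR INVALID (collision), skipped
Fold 2: move[4]->L => URRRL INVALID (collision), skipped
Fold 3: move[0]->L => LRRRR INVALID (collision), skipped
Fold 4: move[3]->U => URRUR VALID
Fold 5: move[0]->R => RRRUR VALID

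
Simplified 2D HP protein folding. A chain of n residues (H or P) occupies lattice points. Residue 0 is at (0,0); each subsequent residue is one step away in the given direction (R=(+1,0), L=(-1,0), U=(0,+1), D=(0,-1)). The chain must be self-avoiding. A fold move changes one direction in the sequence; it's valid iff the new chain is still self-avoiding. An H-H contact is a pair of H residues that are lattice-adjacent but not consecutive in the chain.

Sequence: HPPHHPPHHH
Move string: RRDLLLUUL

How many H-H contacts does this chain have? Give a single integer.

Answer: 1

Derivation:
Positions: [(0, 0), (1, 0), (2, 0), (2, -1), (1, -1), (0, -1), (-1, -1), (-1, 0), (-1, 1), (-2, 1)]
H-H contact: residue 0 @(0,0) - residue 7 @(-1, 0)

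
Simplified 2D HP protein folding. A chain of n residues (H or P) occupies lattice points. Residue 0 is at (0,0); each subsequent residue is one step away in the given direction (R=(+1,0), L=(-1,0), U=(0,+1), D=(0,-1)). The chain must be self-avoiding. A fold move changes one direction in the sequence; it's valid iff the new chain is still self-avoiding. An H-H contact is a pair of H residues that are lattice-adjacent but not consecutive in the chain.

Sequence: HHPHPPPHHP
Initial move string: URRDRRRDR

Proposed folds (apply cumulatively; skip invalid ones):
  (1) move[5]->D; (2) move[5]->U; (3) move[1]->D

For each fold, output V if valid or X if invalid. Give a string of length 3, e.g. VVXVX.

Answer: VVX

Derivation:
Initial: URRDRRRDR -> [(0, 0), (0, 1), (1, 1), (2, 1), (2, 0), (3, 0), (4, 0), (5, 0), (5, -1), (6, -1)]
Fold 1: move[5]->D => URRDRDRDR VALID
Fold 2: move[5]->U => URRDRURDR VALID
Fold 3: move[1]->D => UDRDRURDR INVALID (collision), skipped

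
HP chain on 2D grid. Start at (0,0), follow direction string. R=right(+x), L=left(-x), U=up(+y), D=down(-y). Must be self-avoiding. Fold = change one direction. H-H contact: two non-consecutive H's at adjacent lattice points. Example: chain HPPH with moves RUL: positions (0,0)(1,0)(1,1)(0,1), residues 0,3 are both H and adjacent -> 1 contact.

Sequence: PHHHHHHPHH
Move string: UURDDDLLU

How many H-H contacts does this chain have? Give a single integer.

Answer: 1

Derivation:
Positions: [(0, 0), (0, 1), (0, 2), (1, 2), (1, 1), (1, 0), (1, -1), (0, -1), (-1, -1), (-1, 0)]
H-H contact: residue 1 @(0,1) - residue 4 @(1, 1)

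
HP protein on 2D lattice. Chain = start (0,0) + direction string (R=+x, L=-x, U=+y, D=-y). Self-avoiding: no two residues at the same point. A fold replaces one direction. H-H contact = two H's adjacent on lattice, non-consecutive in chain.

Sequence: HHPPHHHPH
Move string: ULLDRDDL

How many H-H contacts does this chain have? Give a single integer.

Answer: 1

Derivation:
Positions: [(0, 0), (0, 1), (-1, 1), (-2, 1), (-2, 0), (-1, 0), (-1, -1), (-1, -2), (-2, -2)]
H-H contact: residue 0 @(0,0) - residue 5 @(-1, 0)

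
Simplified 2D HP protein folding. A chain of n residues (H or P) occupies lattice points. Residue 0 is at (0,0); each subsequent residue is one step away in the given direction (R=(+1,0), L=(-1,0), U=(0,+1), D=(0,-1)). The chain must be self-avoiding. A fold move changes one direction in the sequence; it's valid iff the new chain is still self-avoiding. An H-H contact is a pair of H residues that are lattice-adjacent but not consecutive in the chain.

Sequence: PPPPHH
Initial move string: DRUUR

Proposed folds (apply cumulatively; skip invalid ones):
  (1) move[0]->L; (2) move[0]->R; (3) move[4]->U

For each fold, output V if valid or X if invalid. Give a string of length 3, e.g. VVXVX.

Initial: DRUUR -> [(0, 0), (0, -1), (1, -1), (1, 0), (1, 1), (2, 1)]
Fold 1: move[0]->L => LRUUR INVALID (collision), skipped
Fold 2: move[0]->R => RRUUR VALID
Fold 3: move[4]->U => RRUUU VALID

Answer: XVV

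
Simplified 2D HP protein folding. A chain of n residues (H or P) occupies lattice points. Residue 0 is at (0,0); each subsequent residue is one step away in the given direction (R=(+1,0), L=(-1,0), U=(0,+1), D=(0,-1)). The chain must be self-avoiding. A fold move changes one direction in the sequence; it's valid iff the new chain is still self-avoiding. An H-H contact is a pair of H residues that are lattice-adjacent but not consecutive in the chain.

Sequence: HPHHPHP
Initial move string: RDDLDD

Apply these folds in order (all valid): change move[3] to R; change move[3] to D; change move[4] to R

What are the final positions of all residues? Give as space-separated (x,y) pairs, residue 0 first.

Answer: (0,0) (1,0) (1,-1) (1,-2) (1,-3) (2,-3) (2,-4)

Derivation:
Initial moves: RDDLDD
Fold: move[3]->R => RDDRDD (positions: [(0, 0), (1, 0), (1, -1), (1, -2), (2, -2), (2, -3), (2, -4)])
Fold: move[3]->D => RDDDDD (positions: [(0, 0), (1, 0), (1, -1), (1, -2), (1, -3), (1, -4), (1, -5)])
Fold: move[4]->R => RDDDRD (positions: [(0, 0), (1, 0), (1, -1), (1, -2), (1, -3), (2, -3), (2, -4)])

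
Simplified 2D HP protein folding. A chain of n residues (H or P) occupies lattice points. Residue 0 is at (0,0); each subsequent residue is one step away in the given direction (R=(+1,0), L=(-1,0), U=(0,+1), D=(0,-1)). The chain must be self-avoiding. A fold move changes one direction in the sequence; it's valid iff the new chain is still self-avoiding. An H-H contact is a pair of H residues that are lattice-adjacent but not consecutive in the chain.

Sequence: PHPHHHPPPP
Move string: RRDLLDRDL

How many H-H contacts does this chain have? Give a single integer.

Positions: [(0, 0), (1, 0), (2, 0), (2, -1), (1, -1), (0, -1), (0, -2), (1, -2), (1, -3), (0, -3)]
H-H contact: residue 1 @(1,0) - residue 4 @(1, -1)

Answer: 1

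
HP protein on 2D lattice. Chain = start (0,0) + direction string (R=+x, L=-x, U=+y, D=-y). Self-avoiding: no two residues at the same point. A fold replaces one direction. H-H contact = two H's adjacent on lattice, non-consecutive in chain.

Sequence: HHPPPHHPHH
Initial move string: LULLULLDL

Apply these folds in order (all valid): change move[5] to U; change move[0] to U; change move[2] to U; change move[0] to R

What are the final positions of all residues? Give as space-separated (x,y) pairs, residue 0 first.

Answer: (0,0) (1,0) (1,1) (1,2) (0,2) (0,3) (0,4) (-1,4) (-1,3) (-2,3)

Derivation:
Initial moves: LULLULLDL
Fold: move[5]->U => LULLUULDL (positions: [(0, 0), (-1, 0), (-1, 1), (-2, 1), (-3, 1), (-3, 2), (-3, 3), (-4, 3), (-4, 2), (-5, 2)])
Fold: move[0]->U => UULLUULDL (positions: [(0, 0), (0, 1), (0, 2), (-1, 2), (-2, 2), (-2, 3), (-2, 4), (-3, 4), (-3, 3), (-4, 3)])
Fold: move[2]->U => UUULUULDL (positions: [(0, 0), (0, 1), (0, 2), (0, 3), (-1, 3), (-1, 4), (-1, 5), (-2, 5), (-2, 4), (-3, 4)])
Fold: move[0]->R => RUULUULDL (positions: [(0, 0), (1, 0), (1, 1), (1, 2), (0, 2), (0, 3), (0, 4), (-1, 4), (-1, 3), (-2, 3)])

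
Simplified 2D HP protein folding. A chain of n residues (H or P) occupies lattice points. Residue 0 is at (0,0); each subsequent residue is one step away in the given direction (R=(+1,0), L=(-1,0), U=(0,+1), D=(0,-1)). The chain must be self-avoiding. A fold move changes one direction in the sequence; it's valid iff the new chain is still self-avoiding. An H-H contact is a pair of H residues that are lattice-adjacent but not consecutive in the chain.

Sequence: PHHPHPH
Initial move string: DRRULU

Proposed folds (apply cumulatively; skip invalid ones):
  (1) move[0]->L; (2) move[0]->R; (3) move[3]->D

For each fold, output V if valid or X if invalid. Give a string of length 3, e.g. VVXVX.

Answer: XVX

Derivation:
Initial: DRRULU -> [(0, 0), (0, -1), (1, -1), (2, -1), (2, 0), (1, 0), (1, 1)]
Fold 1: move[0]->L => LRRULU INVALID (collision), skipped
Fold 2: move[0]->R => RRRULU VALID
Fold 3: move[3]->D => RRRDLU INVALID (collision), skipped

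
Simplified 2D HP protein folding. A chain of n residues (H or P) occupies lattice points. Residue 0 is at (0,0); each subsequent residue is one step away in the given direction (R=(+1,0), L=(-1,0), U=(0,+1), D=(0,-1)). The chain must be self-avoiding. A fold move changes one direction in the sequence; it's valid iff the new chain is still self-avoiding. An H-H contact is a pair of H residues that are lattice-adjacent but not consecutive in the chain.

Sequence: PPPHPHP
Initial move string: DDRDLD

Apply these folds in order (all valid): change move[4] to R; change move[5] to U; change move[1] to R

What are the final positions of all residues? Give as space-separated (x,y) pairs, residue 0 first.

Initial moves: DDRDLD
Fold: move[4]->R => DDRDRD (positions: [(0, 0), (0, -1), (0, -2), (1, -2), (1, -3), (2, -3), (2, -4)])
Fold: move[5]->U => DDRDRU (positions: [(0, 0), (0, -1), (0, -2), (1, -2), (1, -3), (2, -3), (2, -2)])
Fold: move[1]->R => DRRDRU (positions: [(0, 0), (0, -1), (1, -1), (2, -1), (2, -2), (3, -2), (3, -1)])

Answer: (0,0) (0,-1) (1,-1) (2,-1) (2,-2) (3,-2) (3,-1)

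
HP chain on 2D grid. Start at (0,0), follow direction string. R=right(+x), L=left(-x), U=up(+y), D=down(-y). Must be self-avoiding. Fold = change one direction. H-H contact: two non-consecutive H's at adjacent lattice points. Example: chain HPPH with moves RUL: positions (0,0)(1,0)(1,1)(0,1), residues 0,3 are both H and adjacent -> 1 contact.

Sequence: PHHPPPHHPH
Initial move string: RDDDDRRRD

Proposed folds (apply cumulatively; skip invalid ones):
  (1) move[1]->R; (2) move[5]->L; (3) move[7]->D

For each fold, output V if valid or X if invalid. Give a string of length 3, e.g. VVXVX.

Initial: RDDDDRRRD -> [(0, 0), (1, 0), (1, -1), (1, -2), (1, -3), (1, -4), (2, -4), (3, -4), (4, -4), (4, -5)]
Fold 1: move[1]->R => RRDDDRRRD VALID
Fold 2: move[5]->L => RRDDDLRRD INVALID (collision), skipped
Fold 3: move[7]->D => RRDDDRRDD VALID

Answer: VXV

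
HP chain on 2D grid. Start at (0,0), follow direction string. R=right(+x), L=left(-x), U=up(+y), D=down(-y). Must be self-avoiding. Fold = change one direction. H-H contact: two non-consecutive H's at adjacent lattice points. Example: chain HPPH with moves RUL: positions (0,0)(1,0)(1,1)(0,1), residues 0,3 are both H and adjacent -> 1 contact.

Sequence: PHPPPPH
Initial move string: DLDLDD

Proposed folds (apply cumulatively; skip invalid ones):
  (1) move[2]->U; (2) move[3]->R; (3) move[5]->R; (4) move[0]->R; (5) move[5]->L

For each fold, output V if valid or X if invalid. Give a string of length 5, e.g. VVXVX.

Answer: VXXXV

Derivation:
Initial: DLDLDD -> [(0, 0), (0, -1), (-1, -1), (-1, -2), (-2, -2), (-2, -3), (-2, -4)]
Fold 1: move[2]->U => DLULDD VALID
Fold 2: move[3]->R => DLURDD INVALID (collision), skipped
Fold 3: move[5]->R => DLULDR INVALID (collision), skipped
Fold 4: move[0]->R => RLULDD INVALID (collision), skipped
Fold 5: move[5]->L => DLULDL VALID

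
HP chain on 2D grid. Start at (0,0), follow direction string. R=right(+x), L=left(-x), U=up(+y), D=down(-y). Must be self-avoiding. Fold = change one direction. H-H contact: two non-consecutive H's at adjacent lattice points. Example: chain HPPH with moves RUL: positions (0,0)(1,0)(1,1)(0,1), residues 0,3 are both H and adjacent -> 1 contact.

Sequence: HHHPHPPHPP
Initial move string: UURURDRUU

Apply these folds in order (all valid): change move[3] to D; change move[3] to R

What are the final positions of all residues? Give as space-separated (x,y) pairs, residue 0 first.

Answer: (0,0) (0,1) (0,2) (1,2) (2,2) (3,2) (3,1) (4,1) (4,2) (4,3)

Derivation:
Initial moves: UURURDRUU
Fold: move[3]->D => UURDRDRUU (positions: [(0, 0), (0, 1), (0, 2), (1, 2), (1, 1), (2, 1), (2, 0), (3, 0), (3, 1), (3, 2)])
Fold: move[3]->R => UURRRDRUU (positions: [(0, 0), (0, 1), (0, 2), (1, 2), (2, 2), (3, 2), (3, 1), (4, 1), (4, 2), (4, 3)])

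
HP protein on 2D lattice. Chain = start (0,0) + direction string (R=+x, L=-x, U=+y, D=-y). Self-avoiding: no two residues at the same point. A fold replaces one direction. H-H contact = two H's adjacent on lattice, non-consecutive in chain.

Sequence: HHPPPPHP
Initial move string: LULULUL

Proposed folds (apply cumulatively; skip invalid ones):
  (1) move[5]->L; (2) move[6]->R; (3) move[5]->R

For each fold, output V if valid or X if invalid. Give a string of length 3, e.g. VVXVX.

Initial: LULULUL -> [(0, 0), (-1, 0), (-1, 1), (-2, 1), (-2, 2), (-3, 2), (-3, 3), (-4, 3)]
Fold 1: move[5]->L => LULULLL VALID
Fold 2: move[6]->R => LULULLR INVALID (collision), skipped
Fold 3: move[5]->R => LULULRL INVALID (collision), skipped

Answer: VXX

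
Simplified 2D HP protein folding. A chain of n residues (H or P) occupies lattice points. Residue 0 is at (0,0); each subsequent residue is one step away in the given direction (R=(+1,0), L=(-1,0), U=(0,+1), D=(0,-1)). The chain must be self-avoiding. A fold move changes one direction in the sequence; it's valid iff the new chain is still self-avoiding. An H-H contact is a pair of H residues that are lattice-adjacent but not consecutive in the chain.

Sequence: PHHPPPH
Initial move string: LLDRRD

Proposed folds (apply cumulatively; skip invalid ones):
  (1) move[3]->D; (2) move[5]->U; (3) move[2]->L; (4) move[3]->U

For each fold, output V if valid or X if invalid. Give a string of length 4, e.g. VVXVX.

Answer: VVXX

Derivation:
Initial: LLDRRD -> [(0, 0), (-1, 0), (-2, 0), (-2, -1), (-1, -1), (0, -1), (0, -2)]
Fold 1: move[3]->D => LLDDRD VALID
Fold 2: move[5]->U => LLDDRU VALID
Fold 3: move[2]->L => LLLDRU INVALID (collision), skipped
Fold 4: move[3]->U => LLDURU INVALID (collision), skipped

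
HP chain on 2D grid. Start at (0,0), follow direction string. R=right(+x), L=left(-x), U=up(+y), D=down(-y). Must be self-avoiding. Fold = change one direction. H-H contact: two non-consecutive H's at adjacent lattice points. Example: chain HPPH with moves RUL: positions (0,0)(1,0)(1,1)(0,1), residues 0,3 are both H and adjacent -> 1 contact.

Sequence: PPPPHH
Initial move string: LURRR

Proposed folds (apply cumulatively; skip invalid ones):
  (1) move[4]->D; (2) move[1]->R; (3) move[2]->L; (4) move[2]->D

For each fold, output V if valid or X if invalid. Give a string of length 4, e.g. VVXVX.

Answer: VXXX

Derivation:
Initial: LURRR -> [(0, 0), (-1, 0), (-1, 1), (0, 1), (1, 1), (2, 1)]
Fold 1: move[4]->D => LURRD VALID
Fold 2: move[1]->R => LRRRD INVALID (collision), skipped
Fold 3: move[2]->L => LULRD INVALID (collision), skipped
Fold 4: move[2]->D => LUDRD INVALID (collision), skipped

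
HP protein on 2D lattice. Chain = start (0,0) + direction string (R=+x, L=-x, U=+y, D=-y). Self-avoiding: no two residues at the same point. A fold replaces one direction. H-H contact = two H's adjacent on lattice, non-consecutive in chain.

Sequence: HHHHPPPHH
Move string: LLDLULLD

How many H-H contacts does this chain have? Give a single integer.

Answer: 0

Derivation:
Positions: [(0, 0), (-1, 0), (-2, 0), (-2, -1), (-3, -1), (-3, 0), (-4, 0), (-5, 0), (-5, -1)]
No H-H contacts found.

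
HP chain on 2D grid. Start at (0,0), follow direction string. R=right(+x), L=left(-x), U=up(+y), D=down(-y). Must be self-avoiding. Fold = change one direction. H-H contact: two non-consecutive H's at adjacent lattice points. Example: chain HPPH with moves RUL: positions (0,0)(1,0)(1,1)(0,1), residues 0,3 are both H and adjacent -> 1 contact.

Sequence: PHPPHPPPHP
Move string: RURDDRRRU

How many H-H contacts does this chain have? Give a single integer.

Positions: [(0, 0), (1, 0), (1, 1), (2, 1), (2, 0), (2, -1), (3, -1), (4, -1), (5, -1), (5, 0)]
H-H contact: residue 1 @(1,0) - residue 4 @(2, 0)

Answer: 1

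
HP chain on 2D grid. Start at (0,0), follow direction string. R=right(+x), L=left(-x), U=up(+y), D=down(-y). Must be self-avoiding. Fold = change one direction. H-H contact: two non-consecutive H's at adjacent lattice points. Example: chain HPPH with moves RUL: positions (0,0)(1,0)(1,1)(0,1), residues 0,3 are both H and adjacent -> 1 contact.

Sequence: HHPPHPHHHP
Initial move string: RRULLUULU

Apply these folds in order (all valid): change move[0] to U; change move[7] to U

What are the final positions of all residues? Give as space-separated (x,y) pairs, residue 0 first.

Answer: (0,0) (0,1) (1,1) (1,2) (0,2) (-1,2) (-1,3) (-1,4) (-1,5) (-1,6)

Derivation:
Initial moves: RRULLUULU
Fold: move[0]->U => URULLUULU (positions: [(0, 0), (0, 1), (1, 1), (1, 2), (0, 2), (-1, 2), (-1, 3), (-1, 4), (-2, 4), (-2, 5)])
Fold: move[7]->U => URULLUUUU (positions: [(0, 0), (0, 1), (1, 1), (1, 2), (0, 2), (-1, 2), (-1, 3), (-1, 4), (-1, 5), (-1, 6)])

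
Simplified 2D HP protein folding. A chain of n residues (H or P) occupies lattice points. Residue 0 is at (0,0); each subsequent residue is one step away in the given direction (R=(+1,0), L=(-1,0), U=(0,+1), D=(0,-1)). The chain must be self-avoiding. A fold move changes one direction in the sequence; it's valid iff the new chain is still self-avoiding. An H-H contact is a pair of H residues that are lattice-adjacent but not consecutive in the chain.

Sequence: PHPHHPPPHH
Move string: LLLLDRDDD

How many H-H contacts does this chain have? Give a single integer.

Positions: [(0, 0), (-1, 0), (-2, 0), (-3, 0), (-4, 0), (-4, -1), (-3, -1), (-3, -2), (-3, -3), (-3, -4)]
No H-H contacts found.

Answer: 0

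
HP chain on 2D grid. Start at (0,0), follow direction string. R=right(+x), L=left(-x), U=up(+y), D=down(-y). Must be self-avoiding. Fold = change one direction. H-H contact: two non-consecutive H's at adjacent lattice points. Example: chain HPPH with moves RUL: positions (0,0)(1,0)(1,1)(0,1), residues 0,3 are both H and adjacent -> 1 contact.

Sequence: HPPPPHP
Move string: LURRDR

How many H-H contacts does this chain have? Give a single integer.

Positions: [(0, 0), (-1, 0), (-1, 1), (0, 1), (1, 1), (1, 0), (2, 0)]
H-H contact: residue 0 @(0,0) - residue 5 @(1, 0)

Answer: 1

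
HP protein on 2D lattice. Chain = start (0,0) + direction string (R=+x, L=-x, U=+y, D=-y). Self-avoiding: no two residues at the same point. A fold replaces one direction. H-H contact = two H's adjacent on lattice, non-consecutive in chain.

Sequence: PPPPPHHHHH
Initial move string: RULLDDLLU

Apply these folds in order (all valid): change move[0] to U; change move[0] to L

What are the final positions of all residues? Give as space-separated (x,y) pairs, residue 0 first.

Answer: (0,0) (-1,0) (-1,1) (-2,1) (-3,1) (-3,0) (-3,-1) (-4,-1) (-5,-1) (-5,0)

Derivation:
Initial moves: RULLDDLLU
Fold: move[0]->U => UULLDDLLU (positions: [(0, 0), (0, 1), (0, 2), (-1, 2), (-2, 2), (-2, 1), (-2, 0), (-3, 0), (-4, 0), (-4, 1)])
Fold: move[0]->L => LULLDDLLU (positions: [(0, 0), (-1, 0), (-1, 1), (-2, 1), (-3, 1), (-3, 0), (-3, -1), (-4, -1), (-5, -1), (-5, 0)])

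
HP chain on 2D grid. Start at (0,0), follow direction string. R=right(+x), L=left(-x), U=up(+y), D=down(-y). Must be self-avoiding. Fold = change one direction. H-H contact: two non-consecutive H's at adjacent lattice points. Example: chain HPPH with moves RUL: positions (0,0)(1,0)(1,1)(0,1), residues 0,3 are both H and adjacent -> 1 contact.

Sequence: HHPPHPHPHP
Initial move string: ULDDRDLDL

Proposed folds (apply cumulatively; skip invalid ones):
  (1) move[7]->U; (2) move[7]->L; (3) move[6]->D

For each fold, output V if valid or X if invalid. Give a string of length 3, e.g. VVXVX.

Answer: XVV

Derivation:
Initial: ULDDRDLDL -> [(0, 0), (0, 1), (-1, 1), (-1, 0), (-1, -1), (0, -1), (0, -2), (-1, -2), (-1, -3), (-2, -3)]
Fold 1: move[7]->U => ULDDRDLUL INVALID (collision), skipped
Fold 2: move[7]->L => ULDDRDLLL VALID
Fold 3: move[6]->D => ULDDRDDLL VALID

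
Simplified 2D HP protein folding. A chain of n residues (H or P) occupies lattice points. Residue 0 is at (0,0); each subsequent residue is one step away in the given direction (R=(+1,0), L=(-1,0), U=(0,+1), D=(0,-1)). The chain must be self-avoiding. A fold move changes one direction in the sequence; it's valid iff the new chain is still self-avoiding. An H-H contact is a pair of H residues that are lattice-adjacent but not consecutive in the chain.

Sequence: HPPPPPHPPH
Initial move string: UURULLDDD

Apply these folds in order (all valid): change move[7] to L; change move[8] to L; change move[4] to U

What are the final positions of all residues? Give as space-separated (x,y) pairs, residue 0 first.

Answer: (0,0) (0,1) (0,2) (1,2) (1,3) (1,4) (0,4) (0,3) (-1,3) (-2,3)

Derivation:
Initial moves: UURULLDDD
Fold: move[7]->L => UURULLDLD (positions: [(0, 0), (0, 1), (0, 2), (1, 2), (1, 3), (0, 3), (-1, 3), (-1, 2), (-2, 2), (-2, 1)])
Fold: move[8]->L => UURULLDLL (positions: [(0, 0), (0, 1), (0, 2), (1, 2), (1, 3), (0, 3), (-1, 3), (-1, 2), (-2, 2), (-3, 2)])
Fold: move[4]->U => UURUULDLL (positions: [(0, 0), (0, 1), (0, 2), (1, 2), (1, 3), (1, 4), (0, 4), (0, 3), (-1, 3), (-2, 3)])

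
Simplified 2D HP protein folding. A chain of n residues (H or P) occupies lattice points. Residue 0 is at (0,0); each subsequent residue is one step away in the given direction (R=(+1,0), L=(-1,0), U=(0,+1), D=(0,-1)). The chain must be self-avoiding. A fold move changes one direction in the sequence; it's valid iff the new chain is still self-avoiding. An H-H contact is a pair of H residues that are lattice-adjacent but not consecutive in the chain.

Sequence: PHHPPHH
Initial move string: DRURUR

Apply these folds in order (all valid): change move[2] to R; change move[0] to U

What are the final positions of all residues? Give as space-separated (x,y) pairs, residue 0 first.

Initial moves: DRURUR
Fold: move[2]->R => DRRRUR (positions: [(0, 0), (0, -1), (1, -1), (2, -1), (3, -1), (3, 0), (4, 0)])
Fold: move[0]->U => URRRUR (positions: [(0, 0), (0, 1), (1, 1), (2, 1), (3, 1), (3, 2), (4, 2)])

Answer: (0,0) (0,1) (1,1) (2,1) (3,1) (3,2) (4,2)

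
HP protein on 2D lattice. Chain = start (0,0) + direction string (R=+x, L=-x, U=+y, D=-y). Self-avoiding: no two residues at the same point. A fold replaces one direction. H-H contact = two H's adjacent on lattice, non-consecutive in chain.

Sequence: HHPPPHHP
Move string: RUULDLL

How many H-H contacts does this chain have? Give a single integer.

Positions: [(0, 0), (1, 0), (1, 1), (1, 2), (0, 2), (0, 1), (-1, 1), (-2, 1)]
H-H contact: residue 0 @(0,0) - residue 5 @(0, 1)

Answer: 1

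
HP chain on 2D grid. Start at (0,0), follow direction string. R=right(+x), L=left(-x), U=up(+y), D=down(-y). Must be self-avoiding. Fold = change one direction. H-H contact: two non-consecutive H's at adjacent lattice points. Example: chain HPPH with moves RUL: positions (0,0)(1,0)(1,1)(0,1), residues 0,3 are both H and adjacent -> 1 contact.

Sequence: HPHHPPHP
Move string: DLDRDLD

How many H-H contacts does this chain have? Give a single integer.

Answer: 1

Derivation:
Positions: [(0, 0), (0, -1), (-1, -1), (-1, -2), (0, -2), (0, -3), (-1, -3), (-1, -4)]
H-H contact: residue 3 @(-1,-2) - residue 6 @(-1, -3)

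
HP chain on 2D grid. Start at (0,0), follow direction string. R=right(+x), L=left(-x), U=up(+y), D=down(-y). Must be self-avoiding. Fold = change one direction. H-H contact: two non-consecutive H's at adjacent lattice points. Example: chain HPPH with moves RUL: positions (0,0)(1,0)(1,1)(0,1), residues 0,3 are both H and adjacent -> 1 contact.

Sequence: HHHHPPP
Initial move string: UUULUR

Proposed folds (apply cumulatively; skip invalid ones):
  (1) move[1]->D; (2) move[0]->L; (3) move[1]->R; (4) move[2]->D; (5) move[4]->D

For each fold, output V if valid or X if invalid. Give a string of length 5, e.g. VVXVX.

Initial: UUULUR -> [(0, 0), (0, 1), (0, 2), (0, 3), (-1, 3), (-1, 4), (0, 4)]
Fold 1: move[1]->D => UDULUR INVALID (collision), skipped
Fold 2: move[0]->L => LUULUR VALID
Fold 3: move[1]->R => LRULUR INVALID (collision), skipped
Fold 4: move[2]->D => LUDLUR INVALID (collision), skipped
Fold 5: move[4]->D => LUULDR INVALID (collision), skipped

Answer: XVXXX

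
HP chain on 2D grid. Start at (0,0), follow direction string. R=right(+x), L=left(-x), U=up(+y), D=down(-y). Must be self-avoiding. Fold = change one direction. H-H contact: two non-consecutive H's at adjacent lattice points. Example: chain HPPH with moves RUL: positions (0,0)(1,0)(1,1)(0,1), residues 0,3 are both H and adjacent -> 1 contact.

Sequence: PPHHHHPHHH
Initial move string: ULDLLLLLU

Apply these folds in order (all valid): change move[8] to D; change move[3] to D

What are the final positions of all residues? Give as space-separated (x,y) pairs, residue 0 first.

Initial moves: ULDLLLLLU
Fold: move[8]->D => ULDLLLLLD (positions: [(0, 0), (0, 1), (-1, 1), (-1, 0), (-2, 0), (-3, 0), (-4, 0), (-5, 0), (-6, 0), (-6, -1)])
Fold: move[3]->D => ULDDLLLLD (positions: [(0, 0), (0, 1), (-1, 1), (-1, 0), (-1, -1), (-2, -1), (-3, -1), (-4, -1), (-5, -1), (-5, -2)])

Answer: (0,0) (0,1) (-1,1) (-1,0) (-1,-1) (-2,-1) (-3,-1) (-4,-1) (-5,-1) (-5,-2)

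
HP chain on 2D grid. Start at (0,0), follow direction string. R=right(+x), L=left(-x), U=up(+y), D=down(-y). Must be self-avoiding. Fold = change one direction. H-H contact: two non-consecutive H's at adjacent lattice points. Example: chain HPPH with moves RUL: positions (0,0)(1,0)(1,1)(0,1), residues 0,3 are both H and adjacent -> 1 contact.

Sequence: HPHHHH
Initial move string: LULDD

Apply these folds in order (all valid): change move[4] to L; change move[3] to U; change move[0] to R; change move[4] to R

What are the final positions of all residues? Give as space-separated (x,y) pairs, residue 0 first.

Answer: (0,0) (1,0) (1,1) (0,1) (0,2) (1,2)

Derivation:
Initial moves: LULDD
Fold: move[4]->L => LULDL (positions: [(0, 0), (-1, 0), (-1, 1), (-2, 1), (-2, 0), (-3, 0)])
Fold: move[3]->U => LULUL (positions: [(0, 0), (-1, 0), (-1, 1), (-2, 1), (-2, 2), (-3, 2)])
Fold: move[0]->R => RULUL (positions: [(0, 0), (1, 0), (1, 1), (0, 1), (0, 2), (-1, 2)])
Fold: move[4]->R => RULUR (positions: [(0, 0), (1, 0), (1, 1), (0, 1), (0, 2), (1, 2)])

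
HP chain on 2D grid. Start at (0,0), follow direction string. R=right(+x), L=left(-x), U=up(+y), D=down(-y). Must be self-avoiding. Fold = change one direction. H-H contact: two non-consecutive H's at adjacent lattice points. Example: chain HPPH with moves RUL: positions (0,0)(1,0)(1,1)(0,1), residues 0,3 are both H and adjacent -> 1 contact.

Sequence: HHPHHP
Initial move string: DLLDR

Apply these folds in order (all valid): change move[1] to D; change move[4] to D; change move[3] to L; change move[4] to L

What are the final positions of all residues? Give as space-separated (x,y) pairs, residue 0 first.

Answer: (0,0) (0,-1) (0,-2) (-1,-2) (-2,-2) (-3,-2)

Derivation:
Initial moves: DLLDR
Fold: move[1]->D => DDLDR (positions: [(0, 0), (0, -1), (0, -2), (-1, -2), (-1, -3), (0, -3)])
Fold: move[4]->D => DDLDD (positions: [(0, 0), (0, -1), (0, -2), (-1, -2), (-1, -3), (-1, -4)])
Fold: move[3]->L => DDLLD (positions: [(0, 0), (0, -1), (0, -2), (-1, -2), (-2, -2), (-2, -3)])
Fold: move[4]->L => DDLLL (positions: [(0, 0), (0, -1), (0, -2), (-1, -2), (-2, -2), (-3, -2)])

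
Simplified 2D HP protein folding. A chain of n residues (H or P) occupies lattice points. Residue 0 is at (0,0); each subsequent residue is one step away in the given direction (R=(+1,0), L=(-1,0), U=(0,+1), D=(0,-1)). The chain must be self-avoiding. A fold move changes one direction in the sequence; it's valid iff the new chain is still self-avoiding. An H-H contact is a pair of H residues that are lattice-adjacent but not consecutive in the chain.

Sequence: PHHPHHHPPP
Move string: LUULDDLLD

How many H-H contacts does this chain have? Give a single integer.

Positions: [(0, 0), (-1, 0), (-1, 1), (-1, 2), (-2, 2), (-2, 1), (-2, 0), (-3, 0), (-4, 0), (-4, -1)]
H-H contact: residue 1 @(-1,0) - residue 6 @(-2, 0)
H-H contact: residue 2 @(-1,1) - residue 5 @(-2, 1)

Answer: 2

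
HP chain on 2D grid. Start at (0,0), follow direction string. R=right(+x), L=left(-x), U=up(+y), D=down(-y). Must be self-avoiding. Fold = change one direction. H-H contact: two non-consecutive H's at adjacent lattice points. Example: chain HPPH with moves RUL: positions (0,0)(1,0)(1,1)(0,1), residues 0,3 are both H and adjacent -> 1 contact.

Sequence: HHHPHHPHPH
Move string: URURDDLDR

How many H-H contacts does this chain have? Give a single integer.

Answer: 3

Derivation:
Positions: [(0, 0), (0, 1), (1, 1), (1, 2), (2, 2), (2, 1), (2, 0), (1, 0), (1, -1), (2, -1)]
H-H contact: residue 0 @(0,0) - residue 7 @(1, 0)
H-H contact: residue 2 @(1,1) - residue 5 @(2, 1)
H-H contact: residue 2 @(1,1) - residue 7 @(1, 0)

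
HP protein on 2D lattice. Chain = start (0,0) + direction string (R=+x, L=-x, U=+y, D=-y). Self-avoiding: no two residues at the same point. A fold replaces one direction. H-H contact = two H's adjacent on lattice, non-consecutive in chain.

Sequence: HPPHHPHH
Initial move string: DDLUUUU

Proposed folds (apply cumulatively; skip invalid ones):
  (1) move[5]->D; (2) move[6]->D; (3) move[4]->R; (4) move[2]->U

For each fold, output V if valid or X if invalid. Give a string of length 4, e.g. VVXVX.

Answer: XXXX

Derivation:
Initial: DDLUUUU -> [(0, 0), (0, -1), (0, -2), (-1, -2), (-1, -1), (-1, 0), (-1, 1), (-1, 2)]
Fold 1: move[5]->D => DDLUUDU INVALID (collision), skipped
Fold 2: move[6]->D => DDLUUUD INVALID (collision), skipped
Fold 3: move[4]->R => DDLURUU INVALID (collision), skipped
Fold 4: move[2]->U => DDUUUUU INVALID (collision), skipped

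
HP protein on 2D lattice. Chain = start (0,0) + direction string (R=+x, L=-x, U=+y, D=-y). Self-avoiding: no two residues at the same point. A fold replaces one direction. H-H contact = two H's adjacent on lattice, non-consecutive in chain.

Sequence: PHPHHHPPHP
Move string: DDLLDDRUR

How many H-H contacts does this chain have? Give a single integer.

Answer: 2

Derivation:
Positions: [(0, 0), (0, -1), (0, -2), (-1, -2), (-2, -2), (-2, -3), (-2, -4), (-1, -4), (-1, -3), (0, -3)]
H-H contact: residue 3 @(-1,-2) - residue 8 @(-1, -3)
H-H contact: residue 5 @(-2,-3) - residue 8 @(-1, -3)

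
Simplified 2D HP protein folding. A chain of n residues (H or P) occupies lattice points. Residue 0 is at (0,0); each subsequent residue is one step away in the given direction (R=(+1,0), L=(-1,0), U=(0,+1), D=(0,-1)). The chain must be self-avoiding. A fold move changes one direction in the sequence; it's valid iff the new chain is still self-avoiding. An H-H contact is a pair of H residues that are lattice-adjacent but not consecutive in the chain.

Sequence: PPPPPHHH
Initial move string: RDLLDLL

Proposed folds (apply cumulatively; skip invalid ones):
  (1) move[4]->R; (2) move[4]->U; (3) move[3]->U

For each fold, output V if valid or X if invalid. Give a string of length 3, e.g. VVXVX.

Initial: RDLLDLL -> [(0, 0), (1, 0), (1, -1), (0, -1), (-1, -1), (-1, -2), (-2, -2), (-3, -2)]
Fold 1: move[4]->R => RDLLRLL INVALID (collision), skipped
Fold 2: move[4]->U => RDLLULL VALID
Fold 3: move[3]->U => RDLUULL INVALID (collision), skipped

Answer: XVX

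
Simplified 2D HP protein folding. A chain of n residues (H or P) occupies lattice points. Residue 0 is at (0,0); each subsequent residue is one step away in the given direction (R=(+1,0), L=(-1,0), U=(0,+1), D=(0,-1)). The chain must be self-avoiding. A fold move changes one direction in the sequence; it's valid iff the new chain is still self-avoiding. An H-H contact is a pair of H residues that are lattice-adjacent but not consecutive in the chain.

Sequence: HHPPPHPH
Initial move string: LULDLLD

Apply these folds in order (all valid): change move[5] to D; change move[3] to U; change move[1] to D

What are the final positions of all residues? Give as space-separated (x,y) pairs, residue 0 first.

Initial moves: LULDLLD
Fold: move[5]->D => LULDLDD (positions: [(0, 0), (-1, 0), (-1, 1), (-2, 1), (-2, 0), (-3, 0), (-3, -1), (-3, -2)])
Fold: move[3]->U => LULULDD (positions: [(0, 0), (-1, 0), (-1, 1), (-2, 1), (-2, 2), (-3, 2), (-3, 1), (-3, 0)])
Fold: move[1]->D => LDLULDD (positions: [(0, 0), (-1, 0), (-1, -1), (-2, -1), (-2, 0), (-3, 0), (-3, -1), (-3, -2)])

Answer: (0,0) (-1,0) (-1,-1) (-2,-1) (-2,0) (-3,0) (-3,-1) (-3,-2)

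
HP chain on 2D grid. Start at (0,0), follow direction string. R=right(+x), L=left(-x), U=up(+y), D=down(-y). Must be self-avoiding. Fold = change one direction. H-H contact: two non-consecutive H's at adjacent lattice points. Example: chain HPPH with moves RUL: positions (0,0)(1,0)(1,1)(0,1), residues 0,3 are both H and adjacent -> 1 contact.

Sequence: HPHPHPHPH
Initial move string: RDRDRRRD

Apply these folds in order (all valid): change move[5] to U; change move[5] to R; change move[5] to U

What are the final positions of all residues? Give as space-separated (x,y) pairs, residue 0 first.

Initial moves: RDRDRRRD
Fold: move[5]->U => RDRDRURD (positions: [(0, 0), (1, 0), (1, -1), (2, -1), (2, -2), (3, -2), (3, -1), (4, -1), (4, -2)])
Fold: move[5]->R => RDRDRRRD (positions: [(0, 0), (1, 0), (1, -1), (2, -1), (2, -2), (3, -2), (4, -2), (5, -2), (5, -3)])
Fold: move[5]->U => RDRDRURD (positions: [(0, 0), (1, 0), (1, -1), (2, -1), (2, -2), (3, -2), (3, -1), (4, -1), (4, -2)])

Answer: (0,0) (1,0) (1,-1) (2,-1) (2,-2) (3,-2) (3,-1) (4,-1) (4,-2)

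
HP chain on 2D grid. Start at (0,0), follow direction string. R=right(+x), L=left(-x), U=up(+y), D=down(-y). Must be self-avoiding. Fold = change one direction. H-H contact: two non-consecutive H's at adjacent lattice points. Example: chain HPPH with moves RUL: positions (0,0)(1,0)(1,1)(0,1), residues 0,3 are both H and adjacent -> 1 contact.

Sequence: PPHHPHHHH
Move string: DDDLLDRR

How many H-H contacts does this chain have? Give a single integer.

Positions: [(0, 0), (0, -1), (0, -2), (0, -3), (-1, -3), (-2, -3), (-2, -4), (-1, -4), (0, -4)]
H-H contact: residue 3 @(0,-3) - residue 8 @(0, -4)

Answer: 1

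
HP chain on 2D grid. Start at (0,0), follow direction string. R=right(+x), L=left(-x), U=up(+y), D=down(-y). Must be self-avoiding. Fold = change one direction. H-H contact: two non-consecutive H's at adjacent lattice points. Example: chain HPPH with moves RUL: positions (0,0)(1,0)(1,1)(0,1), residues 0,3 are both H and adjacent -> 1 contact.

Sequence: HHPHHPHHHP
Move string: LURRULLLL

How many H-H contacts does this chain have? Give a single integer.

Positions: [(0, 0), (-1, 0), (-1, 1), (0, 1), (1, 1), (1, 2), (0, 2), (-1, 2), (-2, 2), (-3, 2)]
H-H contact: residue 0 @(0,0) - residue 3 @(0, 1)
H-H contact: residue 3 @(0,1) - residue 6 @(0, 2)

Answer: 2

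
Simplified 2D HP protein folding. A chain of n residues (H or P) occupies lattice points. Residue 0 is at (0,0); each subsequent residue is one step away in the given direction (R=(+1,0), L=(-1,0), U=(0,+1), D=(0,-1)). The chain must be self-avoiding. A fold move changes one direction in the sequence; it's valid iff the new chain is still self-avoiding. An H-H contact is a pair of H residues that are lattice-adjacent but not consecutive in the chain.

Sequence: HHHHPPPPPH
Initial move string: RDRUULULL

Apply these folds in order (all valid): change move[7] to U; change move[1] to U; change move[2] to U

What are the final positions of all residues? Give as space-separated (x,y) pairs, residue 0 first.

Initial moves: RDRUULULL
Fold: move[7]->U => RDRUULUUL (positions: [(0, 0), (1, 0), (1, -1), (2, -1), (2, 0), (2, 1), (1, 1), (1, 2), (1, 3), (0, 3)])
Fold: move[1]->U => RURUULUUL (positions: [(0, 0), (1, 0), (1, 1), (2, 1), (2, 2), (2, 3), (1, 3), (1, 4), (1, 5), (0, 5)])
Fold: move[2]->U => RUUUULUUL (positions: [(0, 0), (1, 0), (1, 1), (1, 2), (1, 3), (1, 4), (0, 4), (0, 5), (0, 6), (-1, 6)])

Answer: (0,0) (1,0) (1,1) (1,2) (1,3) (1,4) (0,4) (0,5) (0,6) (-1,6)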